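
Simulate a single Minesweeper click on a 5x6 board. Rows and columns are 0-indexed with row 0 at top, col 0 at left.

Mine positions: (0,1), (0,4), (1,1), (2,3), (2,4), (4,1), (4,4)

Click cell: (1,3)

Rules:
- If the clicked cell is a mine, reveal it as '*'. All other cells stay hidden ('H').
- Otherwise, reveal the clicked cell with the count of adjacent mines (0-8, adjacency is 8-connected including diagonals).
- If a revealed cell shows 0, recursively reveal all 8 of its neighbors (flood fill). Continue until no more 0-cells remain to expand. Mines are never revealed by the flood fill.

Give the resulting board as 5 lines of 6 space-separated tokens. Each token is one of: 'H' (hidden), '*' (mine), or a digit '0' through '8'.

H H H H H H
H H H 3 H H
H H H H H H
H H H H H H
H H H H H H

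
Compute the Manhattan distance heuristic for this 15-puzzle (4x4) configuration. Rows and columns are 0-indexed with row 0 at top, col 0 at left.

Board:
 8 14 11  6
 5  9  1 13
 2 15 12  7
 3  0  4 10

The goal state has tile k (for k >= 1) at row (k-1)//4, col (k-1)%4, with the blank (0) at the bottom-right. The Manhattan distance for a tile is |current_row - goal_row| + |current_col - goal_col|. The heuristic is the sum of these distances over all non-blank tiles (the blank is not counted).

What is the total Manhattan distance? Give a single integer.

Answer: 42

Derivation:
Tile 8: at (0,0), goal (1,3), distance |0-1|+|0-3| = 4
Tile 14: at (0,1), goal (3,1), distance |0-3|+|1-1| = 3
Tile 11: at (0,2), goal (2,2), distance |0-2|+|2-2| = 2
Tile 6: at (0,3), goal (1,1), distance |0-1|+|3-1| = 3
Tile 5: at (1,0), goal (1,0), distance |1-1|+|0-0| = 0
Tile 9: at (1,1), goal (2,0), distance |1-2|+|1-0| = 2
Tile 1: at (1,2), goal (0,0), distance |1-0|+|2-0| = 3
Tile 13: at (1,3), goal (3,0), distance |1-3|+|3-0| = 5
Tile 2: at (2,0), goal (0,1), distance |2-0|+|0-1| = 3
Tile 15: at (2,1), goal (3,2), distance |2-3|+|1-2| = 2
Tile 12: at (2,2), goal (2,3), distance |2-2|+|2-3| = 1
Tile 7: at (2,3), goal (1,2), distance |2-1|+|3-2| = 2
Tile 3: at (3,0), goal (0,2), distance |3-0|+|0-2| = 5
Tile 4: at (3,2), goal (0,3), distance |3-0|+|2-3| = 4
Tile 10: at (3,3), goal (2,1), distance |3-2|+|3-1| = 3
Sum: 4 + 3 + 2 + 3 + 0 + 2 + 3 + 5 + 3 + 2 + 1 + 2 + 5 + 4 + 3 = 42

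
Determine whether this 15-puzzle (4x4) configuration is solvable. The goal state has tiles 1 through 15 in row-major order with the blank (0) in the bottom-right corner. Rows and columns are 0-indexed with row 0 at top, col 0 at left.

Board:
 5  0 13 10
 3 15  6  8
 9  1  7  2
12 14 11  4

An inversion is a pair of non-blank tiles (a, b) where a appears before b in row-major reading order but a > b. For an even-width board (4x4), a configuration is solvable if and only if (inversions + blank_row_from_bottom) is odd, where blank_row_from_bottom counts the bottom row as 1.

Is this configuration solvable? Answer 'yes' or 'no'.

Answer: yes

Derivation:
Inversions: 53
Blank is in row 0 (0-indexed from top), which is row 4 counting from the bottom (bottom = 1).
53 + 4 = 57, which is odd, so the puzzle is solvable.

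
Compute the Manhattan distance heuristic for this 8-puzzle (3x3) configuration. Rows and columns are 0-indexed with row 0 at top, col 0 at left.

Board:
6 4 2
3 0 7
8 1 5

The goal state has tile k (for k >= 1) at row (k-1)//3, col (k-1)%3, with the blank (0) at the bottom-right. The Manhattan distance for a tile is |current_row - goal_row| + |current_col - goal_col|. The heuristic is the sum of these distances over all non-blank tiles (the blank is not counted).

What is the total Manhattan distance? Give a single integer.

Tile 6: (0,0)->(1,2) = 3
Tile 4: (0,1)->(1,0) = 2
Tile 2: (0,2)->(0,1) = 1
Tile 3: (1,0)->(0,2) = 3
Tile 7: (1,2)->(2,0) = 3
Tile 8: (2,0)->(2,1) = 1
Tile 1: (2,1)->(0,0) = 3
Tile 5: (2,2)->(1,1) = 2
Sum: 3 + 2 + 1 + 3 + 3 + 1 + 3 + 2 = 18

Answer: 18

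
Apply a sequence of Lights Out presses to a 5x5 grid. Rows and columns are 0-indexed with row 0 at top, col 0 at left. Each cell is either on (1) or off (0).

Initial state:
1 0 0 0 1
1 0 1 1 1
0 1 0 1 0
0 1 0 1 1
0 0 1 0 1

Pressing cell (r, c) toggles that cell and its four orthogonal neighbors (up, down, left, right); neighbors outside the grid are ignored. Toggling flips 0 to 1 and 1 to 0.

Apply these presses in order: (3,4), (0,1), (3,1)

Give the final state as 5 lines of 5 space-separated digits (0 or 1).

Answer: 0 1 1 0 1
1 1 1 1 1
0 0 0 1 1
1 0 1 0 0
0 1 1 0 0

Derivation:
After press 1 at (3,4):
1 0 0 0 1
1 0 1 1 1
0 1 0 1 1
0 1 0 0 0
0 0 1 0 0

After press 2 at (0,1):
0 1 1 0 1
1 1 1 1 1
0 1 0 1 1
0 1 0 0 0
0 0 1 0 0

After press 3 at (3,1):
0 1 1 0 1
1 1 1 1 1
0 0 0 1 1
1 0 1 0 0
0 1 1 0 0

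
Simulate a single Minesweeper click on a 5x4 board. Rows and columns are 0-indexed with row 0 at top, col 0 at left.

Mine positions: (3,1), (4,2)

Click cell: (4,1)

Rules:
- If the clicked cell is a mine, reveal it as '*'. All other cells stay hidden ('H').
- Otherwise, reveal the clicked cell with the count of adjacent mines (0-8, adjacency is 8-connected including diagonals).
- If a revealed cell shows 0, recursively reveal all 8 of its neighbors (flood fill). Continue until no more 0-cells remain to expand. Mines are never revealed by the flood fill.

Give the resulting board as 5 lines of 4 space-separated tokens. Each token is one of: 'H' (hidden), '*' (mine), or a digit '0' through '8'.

H H H H
H H H H
H H H H
H H H H
H 2 H H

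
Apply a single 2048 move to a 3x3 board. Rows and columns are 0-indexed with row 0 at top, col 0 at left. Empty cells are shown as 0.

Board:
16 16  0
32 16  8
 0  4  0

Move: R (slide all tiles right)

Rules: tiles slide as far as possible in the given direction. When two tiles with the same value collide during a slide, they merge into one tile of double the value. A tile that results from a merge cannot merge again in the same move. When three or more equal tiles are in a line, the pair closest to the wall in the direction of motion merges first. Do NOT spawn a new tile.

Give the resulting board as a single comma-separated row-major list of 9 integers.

Slide right:
row 0: [16, 16, 0] -> [0, 0, 32]
row 1: [32, 16, 8] -> [32, 16, 8]
row 2: [0, 4, 0] -> [0, 0, 4]

Answer: 0, 0, 32, 32, 16, 8, 0, 0, 4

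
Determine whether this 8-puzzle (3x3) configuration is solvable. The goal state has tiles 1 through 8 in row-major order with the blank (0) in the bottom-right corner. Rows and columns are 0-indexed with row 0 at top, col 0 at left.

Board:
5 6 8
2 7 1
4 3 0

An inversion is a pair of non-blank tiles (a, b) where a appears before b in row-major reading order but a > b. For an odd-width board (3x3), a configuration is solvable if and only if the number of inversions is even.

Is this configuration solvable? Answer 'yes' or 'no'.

Answer: yes

Derivation:
Inversions (pairs i<j in row-major order where tile[i] > tile[j] > 0): 18
18 is even, so the puzzle is solvable.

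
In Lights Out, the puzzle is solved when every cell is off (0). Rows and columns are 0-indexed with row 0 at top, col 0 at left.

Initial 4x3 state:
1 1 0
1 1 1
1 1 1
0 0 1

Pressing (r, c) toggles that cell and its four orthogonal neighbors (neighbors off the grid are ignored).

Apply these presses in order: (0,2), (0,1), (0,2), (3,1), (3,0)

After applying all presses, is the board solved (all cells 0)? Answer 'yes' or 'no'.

Answer: no

Derivation:
After press 1 at (0,2):
1 0 1
1 1 0
1 1 1
0 0 1

After press 2 at (0,1):
0 1 0
1 0 0
1 1 1
0 0 1

After press 3 at (0,2):
0 0 1
1 0 1
1 1 1
0 0 1

After press 4 at (3,1):
0 0 1
1 0 1
1 0 1
1 1 0

After press 5 at (3,0):
0 0 1
1 0 1
0 0 1
0 0 0

Lights still on: 4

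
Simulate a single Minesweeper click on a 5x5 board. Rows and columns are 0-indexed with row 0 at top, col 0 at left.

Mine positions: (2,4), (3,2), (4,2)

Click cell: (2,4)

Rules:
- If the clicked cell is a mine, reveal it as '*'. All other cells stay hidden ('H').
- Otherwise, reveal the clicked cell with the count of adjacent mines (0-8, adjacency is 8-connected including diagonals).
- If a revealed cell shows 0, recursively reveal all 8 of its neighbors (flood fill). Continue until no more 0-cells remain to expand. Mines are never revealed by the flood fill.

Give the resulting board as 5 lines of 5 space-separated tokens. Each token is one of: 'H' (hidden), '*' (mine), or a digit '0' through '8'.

H H H H H
H H H H H
H H H H *
H H H H H
H H H H H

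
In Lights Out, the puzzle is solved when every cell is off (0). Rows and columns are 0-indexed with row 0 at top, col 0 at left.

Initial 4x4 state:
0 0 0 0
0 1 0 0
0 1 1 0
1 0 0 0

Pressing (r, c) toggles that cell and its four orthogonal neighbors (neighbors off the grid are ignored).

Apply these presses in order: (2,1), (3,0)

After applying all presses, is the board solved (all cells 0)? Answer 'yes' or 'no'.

After press 1 at (2,1):
0 0 0 0
0 0 0 0
1 0 0 0
1 1 0 0

After press 2 at (3,0):
0 0 0 0
0 0 0 0
0 0 0 0
0 0 0 0

Lights still on: 0

Answer: yes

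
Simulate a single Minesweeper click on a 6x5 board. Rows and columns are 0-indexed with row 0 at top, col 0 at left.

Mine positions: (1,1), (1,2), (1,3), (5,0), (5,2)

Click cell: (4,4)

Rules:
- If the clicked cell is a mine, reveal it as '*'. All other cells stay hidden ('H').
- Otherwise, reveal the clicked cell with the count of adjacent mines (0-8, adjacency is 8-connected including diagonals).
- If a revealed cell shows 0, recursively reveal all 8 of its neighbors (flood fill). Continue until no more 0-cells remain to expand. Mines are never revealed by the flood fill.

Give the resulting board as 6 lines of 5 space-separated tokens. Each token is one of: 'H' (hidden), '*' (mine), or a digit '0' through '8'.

H H H H H
H H H H H
1 2 3 2 1
0 0 0 0 0
1 2 1 1 0
H H H 1 0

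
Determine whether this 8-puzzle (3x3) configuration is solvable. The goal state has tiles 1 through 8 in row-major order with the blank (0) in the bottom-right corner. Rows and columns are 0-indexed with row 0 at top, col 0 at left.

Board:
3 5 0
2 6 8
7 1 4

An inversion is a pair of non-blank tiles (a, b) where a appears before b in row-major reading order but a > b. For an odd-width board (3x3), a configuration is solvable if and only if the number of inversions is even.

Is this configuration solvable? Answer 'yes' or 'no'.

Inversions (pairs i<j in row-major order where tile[i] > tile[j] > 0): 13
13 is odd, so the puzzle is not solvable.

Answer: no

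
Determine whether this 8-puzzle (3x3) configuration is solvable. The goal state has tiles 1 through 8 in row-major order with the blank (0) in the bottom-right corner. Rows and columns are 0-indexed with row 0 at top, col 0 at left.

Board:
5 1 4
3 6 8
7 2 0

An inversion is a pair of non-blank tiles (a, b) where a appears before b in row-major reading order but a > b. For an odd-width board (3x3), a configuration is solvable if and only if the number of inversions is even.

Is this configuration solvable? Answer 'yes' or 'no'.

Answer: no

Derivation:
Inversions (pairs i<j in row-major order where tile[i] > tile[j] > 0): 11
11 is odd, so the puzzle is not solvable.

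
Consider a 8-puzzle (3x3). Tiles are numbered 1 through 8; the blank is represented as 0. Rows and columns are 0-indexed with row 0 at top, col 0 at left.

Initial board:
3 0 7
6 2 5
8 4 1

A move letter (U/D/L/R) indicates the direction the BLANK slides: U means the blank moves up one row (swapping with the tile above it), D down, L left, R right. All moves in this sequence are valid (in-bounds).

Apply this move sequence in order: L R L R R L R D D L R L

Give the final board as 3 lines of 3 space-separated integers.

Answer: 3 7 5
6 2 1
8 0 4

Derivation:
After move 1 (L):
0 3 7
6 2 5
8 4 1

After move 2 (R):
3 0 7
6 2 5
8 4 1

After move 3 (L):
0 3 7
6 2 5
8 4 1

After move 4 (R):
3 0 7
6 2 5
8 4 1

After move 5 (R):
3 7 0
6 2 5
8 4 1

After move 6 (L):
3 0 7
6 2 5
8 4 1

After move 7 (R):
3 7 0
6 2 5
8 4 1

After move 8 (D):
3 7 5
6 2 0
8 4 1

After move 9 (D):
3 7 5
6 2 1
8 4 0

After move 10 (L):
3 7 5
6 2 1
8 0 4

After move 11 (R):
3 7 5
6 2 1
8 4 0

After move 12 (L):
3 7 5
6 2 1
8 0 4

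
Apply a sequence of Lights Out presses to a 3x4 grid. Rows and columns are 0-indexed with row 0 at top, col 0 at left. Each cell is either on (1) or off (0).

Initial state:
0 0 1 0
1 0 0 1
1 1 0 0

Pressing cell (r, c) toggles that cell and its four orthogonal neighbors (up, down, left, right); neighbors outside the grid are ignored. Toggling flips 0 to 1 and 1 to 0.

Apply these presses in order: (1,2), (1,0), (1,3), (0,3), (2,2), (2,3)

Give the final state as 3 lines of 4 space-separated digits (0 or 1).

Answer: 1 0 1 0
0 0 1 1
0 0 1 1

Derivation:
After press 1 at (1,2):
0 0 0 0
1 1 1 0
1 1 1 0

After press 2 at (1,0):
1 0 0 0
0 0 1 0
0 1 1 0

After press 3 at (1,3):
1 0 0 1
0 0 0 1
0 1 1 1

After press 4 at (0,3):
1 0 1 0
0 0 0 0
0 1 1 1

After press 5 at (2,2):
1 0 1 0
0 0 1 0
0 0 0 0

After press 6 at (2,3):
1 0 1 0
0 0 1 1
0 0 1 1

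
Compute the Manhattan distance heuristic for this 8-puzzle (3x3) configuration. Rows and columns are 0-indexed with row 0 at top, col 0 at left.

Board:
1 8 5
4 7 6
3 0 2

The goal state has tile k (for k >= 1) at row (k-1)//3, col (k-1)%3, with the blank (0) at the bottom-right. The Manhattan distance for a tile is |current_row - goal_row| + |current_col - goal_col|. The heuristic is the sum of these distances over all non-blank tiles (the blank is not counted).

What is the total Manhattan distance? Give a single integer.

Tile 1: at (0,0), goal (0,0), distance |0-0|+|0-0| = 0
Tile 8: at (0,1), goal (2,1), distance |0-2|+|1-1| = 2
Tile 5: at (0,2), goal (1,1), distance |0-1|+|2-1| = 2
Tile 4: at (1,0), goal (1,0), distance |1-1|+|0-0| = 0
Tile 7: at (1,1), goal (2,0), distance |1-2|+|1-0| = 2
Tile 6: at (1,2), goal (1,2), distance |1-1|+|2-2| = 0
Tile 3: at (2,0), goal (0,2), distance |2-0|+|0-2| = 4
Tile 2: at (2,2), goal (0,1), distance |2-0|+|2-1| = 3
Sum: 0 + 2 + 2 + 0 + 2 + 0 + 4 + 3 = 13

Answer: 13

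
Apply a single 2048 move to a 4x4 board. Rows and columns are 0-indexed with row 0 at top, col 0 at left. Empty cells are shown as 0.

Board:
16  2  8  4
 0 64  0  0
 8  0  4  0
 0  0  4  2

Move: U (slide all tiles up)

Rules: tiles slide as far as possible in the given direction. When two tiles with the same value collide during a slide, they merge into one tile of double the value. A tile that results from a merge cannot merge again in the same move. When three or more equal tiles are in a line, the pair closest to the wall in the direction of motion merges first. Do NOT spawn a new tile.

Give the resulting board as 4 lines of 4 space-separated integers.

Slide up:
col 0: [16, 0, 8, 0] -> [16, 8, 0, 0]
col 1: [2, 64, 0, 0] -> [2, 64, 0, 0]
col 2: [8, 0, 4, 4] -> [8, 8, 0, 0]
col 3: [4, 0, 0, 2] -> [4, 2, 0, 0]

Answer: 16  2  8  4
 8 64  8  2
 0  0  0  0
 0  0  0  0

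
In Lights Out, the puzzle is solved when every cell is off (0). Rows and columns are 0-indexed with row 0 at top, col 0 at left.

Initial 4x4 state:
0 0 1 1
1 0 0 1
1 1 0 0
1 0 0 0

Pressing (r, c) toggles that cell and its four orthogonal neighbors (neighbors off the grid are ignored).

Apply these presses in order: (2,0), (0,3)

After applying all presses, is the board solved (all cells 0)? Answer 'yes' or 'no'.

After press 1 at (2,0):
0 0 1 1
0 0 0 1
0 0 0 0
0 0 0 0

After press 2 at (0,3):
0 0 0 0
0 0 0 0
0 0 0 0
0 0 0 0

Lights still on: 0

Answer: yes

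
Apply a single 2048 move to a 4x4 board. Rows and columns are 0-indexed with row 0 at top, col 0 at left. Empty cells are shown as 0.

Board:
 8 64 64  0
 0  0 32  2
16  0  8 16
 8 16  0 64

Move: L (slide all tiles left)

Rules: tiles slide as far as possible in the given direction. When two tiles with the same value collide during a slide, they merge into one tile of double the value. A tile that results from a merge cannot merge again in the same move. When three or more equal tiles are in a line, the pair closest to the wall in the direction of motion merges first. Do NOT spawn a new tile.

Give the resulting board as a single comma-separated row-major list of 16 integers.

Slide left:
row 0: [8, 64, 64, 0] -> [8, 128, 0, 0]
row 1: [0, 0, 32, 2] -> [32, 2, 0, 0]
row 2: [16, 0, 8, 16] -> [16, 8, 16, 0]
row 3: [8, 16, 0, 64] -> [8, 16, 64, 0]

Answer: 8, 128, 0, 0, 32, 2, 0, 0, 16, 8, 16, 0, 8, 16, 64, 0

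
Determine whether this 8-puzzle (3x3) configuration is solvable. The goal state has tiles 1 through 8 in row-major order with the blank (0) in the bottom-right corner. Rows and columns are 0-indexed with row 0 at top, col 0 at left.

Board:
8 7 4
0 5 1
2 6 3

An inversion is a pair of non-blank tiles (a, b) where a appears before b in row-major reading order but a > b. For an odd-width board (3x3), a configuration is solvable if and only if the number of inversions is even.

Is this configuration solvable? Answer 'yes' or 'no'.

Inversions (pairs i<j in row-major order where tile[i] > tile[j] > 0): 20
20 is even, so the puzzle is solvable.

Answer: yes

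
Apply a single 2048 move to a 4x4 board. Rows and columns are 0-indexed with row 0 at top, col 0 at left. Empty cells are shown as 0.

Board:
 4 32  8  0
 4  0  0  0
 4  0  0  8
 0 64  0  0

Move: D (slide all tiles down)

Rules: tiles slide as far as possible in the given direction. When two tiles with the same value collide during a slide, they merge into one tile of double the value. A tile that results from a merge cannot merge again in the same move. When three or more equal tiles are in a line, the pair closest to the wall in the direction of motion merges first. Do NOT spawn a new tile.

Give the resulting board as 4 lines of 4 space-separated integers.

Answer:  0  0  0  0
 0  0  0  0
 4 32  0  0
 8 64  8  8

Derivation:
Slide down:
col 0: [4, 4, 4, 0] -> [0, 0, 4, 8]
col 1: [32, 0, 0, 64] -> [0, 0, 32, 64]
col 2: [8, 0, 0, 0] -> [0, 0, 0, 8]
col 3: [0, 0, 8, 0] -> [0, 0, 0, 8]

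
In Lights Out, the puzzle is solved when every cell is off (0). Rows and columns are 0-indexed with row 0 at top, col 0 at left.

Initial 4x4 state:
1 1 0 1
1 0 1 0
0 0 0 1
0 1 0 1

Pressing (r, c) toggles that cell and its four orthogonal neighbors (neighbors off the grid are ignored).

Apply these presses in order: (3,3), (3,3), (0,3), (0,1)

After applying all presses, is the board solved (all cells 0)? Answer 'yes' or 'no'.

After press 1 at (3,3):
1 1 0 1
1 0 1 0
0 0 0 0
0 1 1 0

After press 2 at (3,3):
1 1 0 1
1 0 1 0
0 0 0 1
0 1 0 1

After press 3 at (0,3):
1 1 1 0
1 0 1 1
0 0 0 1
0 1 0 1

After press 4 at (0,1):
0 0 0 0
1 1 1 1
0 0 0 1
0 1 0 1

Lights still on: 7

Answer: no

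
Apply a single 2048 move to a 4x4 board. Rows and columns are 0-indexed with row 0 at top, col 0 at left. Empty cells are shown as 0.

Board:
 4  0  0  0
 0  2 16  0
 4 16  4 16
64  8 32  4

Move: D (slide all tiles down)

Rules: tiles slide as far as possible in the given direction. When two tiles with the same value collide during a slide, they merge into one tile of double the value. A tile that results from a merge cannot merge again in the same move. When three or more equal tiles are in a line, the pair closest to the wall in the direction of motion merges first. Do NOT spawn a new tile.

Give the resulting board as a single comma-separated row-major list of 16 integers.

Answer: 0, 0, 0, 0, 0, 2, 16, 0, 8, 16, 4, 16, 64, 8, 32, 4

Derivation:
Slide down:
col 0: [4, 0, 4, 64] -> [0, 0, 8, 64]
col 1: [0, 2, 16, 8] -> [0, 2, 16, 8]
col 2: [0, 16, 4, 32] -> [0, 16, 4, 32]
col 3: [0, 0, 16, 4] -> [0, 0, 16, 4]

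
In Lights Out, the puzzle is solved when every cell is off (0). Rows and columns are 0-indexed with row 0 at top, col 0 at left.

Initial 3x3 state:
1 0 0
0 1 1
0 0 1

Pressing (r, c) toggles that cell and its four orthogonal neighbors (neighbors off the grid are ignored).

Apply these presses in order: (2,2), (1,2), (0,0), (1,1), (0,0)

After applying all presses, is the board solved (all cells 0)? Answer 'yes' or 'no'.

After press 1 at (2,2):
1 0 0
0 1 0
0 1 0

After press 2 at (1,2):
1 0 1
0 0 1
0 1 1

After press 3 at (0,0):
0 1 1
1 0 1
0 1 1

After press 4 at (1,1):
0 0 1
0 1 0
0 0 1

After press 5 at (0,0):
1 1 1
1 1 0
0 0 1

Lights still on: 6

Answer: no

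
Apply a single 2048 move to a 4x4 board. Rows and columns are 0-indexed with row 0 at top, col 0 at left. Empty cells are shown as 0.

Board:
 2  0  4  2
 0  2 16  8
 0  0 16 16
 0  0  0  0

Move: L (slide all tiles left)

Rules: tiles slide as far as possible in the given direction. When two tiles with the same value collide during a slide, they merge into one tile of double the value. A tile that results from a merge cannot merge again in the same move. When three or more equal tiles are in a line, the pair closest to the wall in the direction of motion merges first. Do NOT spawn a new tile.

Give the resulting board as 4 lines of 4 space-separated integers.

Slide left:
row 0: [2, 0, 4, 2] -> [2, 4, 2, 0]
row 1: [0, 2, 16, 8] -> [2, 16, 8, 0]
row 2: [0, 0, 16, 16] -> [32, 0, 0, 0]
row 3: [0, 0, 0, 0] -> [0, 0, 0, 0]

Answer:  2  4  2  0
 2 16  8  0
32  0  0  0
 0  0  0  0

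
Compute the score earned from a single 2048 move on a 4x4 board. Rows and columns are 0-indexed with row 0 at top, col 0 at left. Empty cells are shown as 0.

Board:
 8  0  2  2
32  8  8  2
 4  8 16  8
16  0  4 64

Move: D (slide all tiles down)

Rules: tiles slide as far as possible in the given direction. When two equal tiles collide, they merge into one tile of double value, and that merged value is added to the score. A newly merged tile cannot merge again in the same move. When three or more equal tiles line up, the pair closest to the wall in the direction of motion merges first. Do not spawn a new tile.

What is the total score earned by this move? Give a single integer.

Answer: 20

Derivation:
Slide down:
col 0: [8, 32, 4, 16] -> [8, 32, 4, 16]  score +0 (running 0)
col 1: [0, 8, 8, 0] -> [0, 0, 0, 16]  score +16 (running 16)
col 2: [2, 8, 16, 4] -> [2, 8, 16, 4]  score +0 (running 16)
col 3: [2, 2, 8, 64] -> [0, 4, 8, 64]  score +4 (running 20)
Board after move:
 8  0  2  0
32  0  8  4
 4  0 16  8
16 16  4 64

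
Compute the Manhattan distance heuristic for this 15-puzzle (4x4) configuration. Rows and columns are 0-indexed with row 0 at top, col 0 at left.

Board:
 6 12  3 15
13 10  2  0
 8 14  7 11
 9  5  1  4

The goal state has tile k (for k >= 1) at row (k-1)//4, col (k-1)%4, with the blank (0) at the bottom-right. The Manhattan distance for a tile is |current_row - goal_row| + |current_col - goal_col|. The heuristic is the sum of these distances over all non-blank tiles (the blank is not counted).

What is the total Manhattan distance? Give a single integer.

Answer: 34

Derivation:
Tile 6: at (0,0), goal (1,1), distance |0-1|+|0-1| = 2
Tile 12: at (0,1), goal (2,3), distance |0-2|+|1-3| = 4
Tile 3: at (0,2), goal (0,2), distance |0-0|+|2-2| = 0
Tile 15: at (0,3), goal (3,2), distance |0-3|+|3-2| = 4
Tile 13: at (1,0), goal (3,0), distance |1-3|+|0-0| = 2
Tile 10: at (1,1), goal (2,1), distance |1-2|+|1-1| = 1
Tile 2: at (1,2), goal (0,1), distance |1-0|+|2-1| = 2
Tile 8: at (2,0), goal (1,3), distance |2-1|+|0-3| = 4
Tile 14: at (2,1), goal (3,1), distance |2-3|+|1-1| = 1
Tile 7: at (2,2), goal (1,2), distance |2-1|+|2-2| = 1
Tile 11: at (2,3), goal (2,2), distance |2-2|+|3-2| = 1
Tile 9: at (3,0), goal (2,0), distance |3-2|+|0-0| = 1
Tile 5: at (3,1), goal (1,0), distance |3-1|+|1-0| = 3
Tile 1: at (3,2), goal (0,0), distance |3-0|+|2-0| = 5
Tile 4: at (3,3), goal (0,3), distance |3-0|+|3-3| = 3
Sum: 2 + 4 + 0 + 4 + 2 + 1 + 2 + 4 + 1 + 1 + 1 + 1 + 3 + 5 + 3 = 34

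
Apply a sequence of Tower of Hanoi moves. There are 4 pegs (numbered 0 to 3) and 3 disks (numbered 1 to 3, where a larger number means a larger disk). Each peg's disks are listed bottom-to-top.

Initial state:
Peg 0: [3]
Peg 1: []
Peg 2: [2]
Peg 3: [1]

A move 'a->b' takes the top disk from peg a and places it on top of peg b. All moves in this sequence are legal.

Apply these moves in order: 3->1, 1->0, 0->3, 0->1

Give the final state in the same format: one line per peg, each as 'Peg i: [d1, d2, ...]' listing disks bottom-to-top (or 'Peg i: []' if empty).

After move 1 (3->1):
Peg 0: [3]
Peg 1: [1]
Peg 2: [2]
Peg 3: []

After move 2 (1->0):
Peg 0: [3, 1]
Peg 1: []
Peg 2: [2]
Peg 3: []

After move 3 (0->3):
Peg 0: [3]
Peg 1: []
Peg 2: [2]
Peg 3: [1]

After move 4 (0->1):
Peg 0: []
Peg 1: [3]
Peg 2: [2]
Peg 3: [1]

Answer: Peg 0: []
Peg 1: [3]
Peg 2: [2]
Peg 3: [1]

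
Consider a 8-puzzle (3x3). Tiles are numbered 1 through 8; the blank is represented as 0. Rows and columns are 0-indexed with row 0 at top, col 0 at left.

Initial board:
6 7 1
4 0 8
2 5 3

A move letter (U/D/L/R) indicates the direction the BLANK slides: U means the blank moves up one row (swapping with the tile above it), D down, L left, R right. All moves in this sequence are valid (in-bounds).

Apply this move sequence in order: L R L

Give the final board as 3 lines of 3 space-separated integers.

After move 1 (L):
6 7 1
0 4 8
2 5 3

After move 2 (R):
6 7 1
4 0 8
2 5 3

After move 3 (L):
6 7 1
0 4 8
2 5 3

Answer: 6 7 1
0 4 8
2 5 3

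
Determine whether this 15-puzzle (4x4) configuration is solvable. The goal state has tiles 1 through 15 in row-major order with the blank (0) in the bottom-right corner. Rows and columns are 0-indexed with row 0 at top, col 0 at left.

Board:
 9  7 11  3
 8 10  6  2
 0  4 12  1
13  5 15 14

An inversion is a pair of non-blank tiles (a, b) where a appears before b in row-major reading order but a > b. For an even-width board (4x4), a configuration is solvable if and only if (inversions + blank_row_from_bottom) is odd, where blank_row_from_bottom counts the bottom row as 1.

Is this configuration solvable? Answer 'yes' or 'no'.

Inversions: 44
Blank is in row 2 (0-indexed from top), which is row 2 counting from the bottom (bottom = 1).
44 + 2 = 46, which is even, so the puzzle is not solvable.

Answer: no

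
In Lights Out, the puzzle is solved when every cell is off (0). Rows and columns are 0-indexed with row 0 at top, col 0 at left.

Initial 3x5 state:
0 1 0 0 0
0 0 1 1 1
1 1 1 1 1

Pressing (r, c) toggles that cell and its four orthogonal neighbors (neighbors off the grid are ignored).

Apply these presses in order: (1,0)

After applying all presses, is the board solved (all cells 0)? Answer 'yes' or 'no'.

After press 1 at (1,0):
1 1 0 0 0
1 1 1 1 1
0 1 1 1 1

Lights still on: 11

Answer: no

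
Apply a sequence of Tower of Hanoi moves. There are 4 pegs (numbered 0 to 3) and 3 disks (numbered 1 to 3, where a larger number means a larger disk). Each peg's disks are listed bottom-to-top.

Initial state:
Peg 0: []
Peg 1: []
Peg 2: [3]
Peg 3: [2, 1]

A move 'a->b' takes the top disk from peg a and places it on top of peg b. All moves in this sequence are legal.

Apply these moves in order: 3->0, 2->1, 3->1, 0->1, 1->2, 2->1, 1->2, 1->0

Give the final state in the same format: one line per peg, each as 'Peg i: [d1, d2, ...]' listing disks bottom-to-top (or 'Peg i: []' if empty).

Answer: Peg 0: [2]
Peg 1: [3]
Peg 2: [1]
Peg 3: []

Derivation:
After move 1 (3->0):
Peg 0: [1]
Peg 1: []
Peg 2: [3]
Peg 3: [2]

After move 2 (2->1):
Peg 0: [1]
Peg 1: [3]
Peg 2: []
Peg 3: [2]

After move 3 (3->1):
Peg 0: [1]
Peg 1: [3, 2]
Peg 2: []
Peg 3: []

After move 4 (0->1):
Peg 0: []
Peg 1: [3, 2, 1]
Peg 2: []
Peg 3: []

After move 5 (1->2):
Peg 0: []
Peg 1: [3, 2]
Peg 2: [1]
Peg 3: []

After move 6 (2->1):
Peg 0: []
Peg 1: [3, 2, 1]
Peg 2: []
Peg 3: []

After move 7 (1->2):
Peg 0: []
Peg 1: [3, 2]
Peg 2: [1]
Peg 3: []

After move 8 (1->0):
Peg 0: [2]
Peg 1: [3]
Peg 2: [1]
Peg 3: []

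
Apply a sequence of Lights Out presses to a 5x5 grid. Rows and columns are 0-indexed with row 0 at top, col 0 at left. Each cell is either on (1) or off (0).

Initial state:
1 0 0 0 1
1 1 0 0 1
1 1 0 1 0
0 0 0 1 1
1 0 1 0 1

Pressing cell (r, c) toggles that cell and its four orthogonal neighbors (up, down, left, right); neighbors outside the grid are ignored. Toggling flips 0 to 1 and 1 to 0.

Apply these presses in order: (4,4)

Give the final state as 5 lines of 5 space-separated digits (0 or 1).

Answer: 1 0 0 0 1
1 1 0 0 1
1 1 0 1 0
0 0 0 1 0
1 0 1 1 0

Derivation:
After press 1 at (4,4):
1 0 0 0 1
1 1 0 0 1
1 1 0 1 0
0 0 0 1 0
1 0 1 1 0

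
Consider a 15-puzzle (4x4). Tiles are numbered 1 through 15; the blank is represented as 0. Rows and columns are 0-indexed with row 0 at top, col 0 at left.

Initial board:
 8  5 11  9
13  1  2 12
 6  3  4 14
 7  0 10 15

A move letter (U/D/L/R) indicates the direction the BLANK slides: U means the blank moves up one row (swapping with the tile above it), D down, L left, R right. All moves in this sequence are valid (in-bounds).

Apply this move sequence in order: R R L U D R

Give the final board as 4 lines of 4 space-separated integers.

After move 1 (R):
 8  5 11  9
13  1  2 12
 6  3  4 14
 7 10  0 15

After move 2 (R):
 8  5 11  9
13  1  2 12
 6  3  4 14
 7 10 15  0

After move 3 (L):
 8  5 11  9
13  1  2 12
 6  3  4 14
 7 10  0 15

After move 4 (U):
 8  5 11  9
13  1  2 12
 6  3  0 14
 7 10  4 15

After move 5 (D):
 8  5 11  9
13  1  2 12
 6  3  4 14
 7 10  0 15

After move 6 (R):
 8  5 11  9
13  1  2 12
 6  3  4 14
 7 10 15  0

Answer:  8  5 11  9
13  1  2 12
 6  3  4 14
 7 10 15  0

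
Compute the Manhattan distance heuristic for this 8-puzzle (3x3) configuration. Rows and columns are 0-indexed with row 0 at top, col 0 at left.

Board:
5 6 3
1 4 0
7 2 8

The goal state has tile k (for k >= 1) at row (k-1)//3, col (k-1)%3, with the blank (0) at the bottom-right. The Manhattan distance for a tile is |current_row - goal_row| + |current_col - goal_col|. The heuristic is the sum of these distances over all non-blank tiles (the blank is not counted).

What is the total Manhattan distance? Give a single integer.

Tile 5: at (0,0), goal (1,1), distance |0-1|+|0-1| = 2
Tile 6: at (0,1), goal (1,2), distance |0-1|+|1-2| = 2
Tile 3: at (0,2), goal (0,2), distance |0-0|+|2-2| = 0
Tile 1: at (1,0), goal (0,0), distance |1-0|+|0-0| = 1
Tile 4: at (1,1), goal (1,0), distance |1-1|+|1-0| = 1
Tile 7: at (2,0), goal (2,0), distance |2-2|+|0-0| = 0
Tile 2: at (2,1), goal (0,1), distance |2-0|+|1-1| = 2
Tile 8: at (2,2), goal (2,1), distance |2-2|+|2-1| = 1
Sum: 2 + 2 + 0 + 1 + 1 + 0 + 2 + 1 = 9

Answer: 9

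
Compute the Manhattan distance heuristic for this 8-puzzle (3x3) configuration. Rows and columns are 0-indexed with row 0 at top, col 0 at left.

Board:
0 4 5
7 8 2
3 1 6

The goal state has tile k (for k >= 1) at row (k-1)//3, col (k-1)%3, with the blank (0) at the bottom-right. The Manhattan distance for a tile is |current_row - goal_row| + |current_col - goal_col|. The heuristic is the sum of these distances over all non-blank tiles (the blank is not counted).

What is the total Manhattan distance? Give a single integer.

Answer: 16

Derivation:
Tile 4: (0,1)->(1,0) = 2
Tile 5: (0,2)->(1,1) = 2
Tile 7: (1,0)->(2,0) = 1
Tile 8: (1,1)->(2,1) = 1
Tile 2: (1,2)->(0,1) = 2
Tile 3: (2,0)->(0,2) = 4
Tile 1: (2,1)->(0,0) = 3
Tile 6: (2,2)->(1,2) = 1
Sum: 2 + 2 + 1 + 1 + 2 + 4 + 3 + 1 = 16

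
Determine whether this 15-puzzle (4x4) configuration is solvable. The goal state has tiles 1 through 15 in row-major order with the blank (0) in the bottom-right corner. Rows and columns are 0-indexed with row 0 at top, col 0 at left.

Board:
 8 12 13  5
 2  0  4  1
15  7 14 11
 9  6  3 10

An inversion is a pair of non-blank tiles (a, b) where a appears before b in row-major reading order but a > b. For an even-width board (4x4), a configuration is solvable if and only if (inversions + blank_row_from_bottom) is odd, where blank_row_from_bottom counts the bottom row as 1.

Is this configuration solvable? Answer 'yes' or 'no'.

Answer: no

Derivation:
Inversions: 55
Blank is in row 1 (0-indexed from top), which is row 3 counting from the bottom (bottom = 1).
55 + 3 = 58, which is even, so the puzzle is not solvable.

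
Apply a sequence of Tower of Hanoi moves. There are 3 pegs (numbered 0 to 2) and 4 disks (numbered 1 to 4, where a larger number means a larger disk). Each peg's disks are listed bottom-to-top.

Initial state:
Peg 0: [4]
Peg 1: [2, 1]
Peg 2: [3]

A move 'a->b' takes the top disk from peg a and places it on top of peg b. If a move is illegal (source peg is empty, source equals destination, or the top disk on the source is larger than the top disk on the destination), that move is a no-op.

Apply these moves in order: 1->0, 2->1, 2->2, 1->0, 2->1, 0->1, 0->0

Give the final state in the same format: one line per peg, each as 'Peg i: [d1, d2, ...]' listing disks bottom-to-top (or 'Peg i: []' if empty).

After move 1 (1->0):
Peg 0: [4, 1]
Peg 1: [2]
Peg 2: [3]

After move 2 (2->1):
Peg 0: [4, 1]
Peg 1: [2]
Peg 2: [3]

After move 3 (2->2):
Peg 0: [4, 1]
Peg 1: [2]
Peg 2: [3]

After move 4 (1->0):
Peg 0: [4, 1]
Peg 1: [2]
Peg 2: [3]

After move 5 (2->1):
Peg 0: [4, 1]
Peg 1: [2]
Peg 2: [3]

After move 6 (0->1):
Peg 0: [4]
Peg 1: [2, 1]
Peg 2: [3]

After move 7 (0->0):
Peg 0: [4]
Peg 1: [2, 1]
Peg 2: [3]

Answer: Peg 0: [4]
Peg 1: [2, 1]
Peg 2: [3]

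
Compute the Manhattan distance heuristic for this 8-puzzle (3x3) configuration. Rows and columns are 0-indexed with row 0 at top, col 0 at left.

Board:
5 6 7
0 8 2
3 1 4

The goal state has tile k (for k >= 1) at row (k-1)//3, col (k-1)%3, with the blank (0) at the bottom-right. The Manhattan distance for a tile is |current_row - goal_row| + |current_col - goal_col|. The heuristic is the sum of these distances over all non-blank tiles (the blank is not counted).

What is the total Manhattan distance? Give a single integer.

Tile 5: (0,0)->(1,1) = 2
Tile 6: (0,1)->(1,2) = 2
Tile 7: (0,2)->(2,0) = 4
Tile 8: (1,1)->(2,1) = 1
Tile 2: (1,2)->(0,1) = 2
Tile 3: (2,0)->(0,2) = 4
Tile 1: (2,1)->(0,0) = 3
Tile 4: (2,2)->(1,0) = 3
Sum: 2 + 2 + 4 + 1 + 2 + 4 + 3 + 3 = 21

Answer: 21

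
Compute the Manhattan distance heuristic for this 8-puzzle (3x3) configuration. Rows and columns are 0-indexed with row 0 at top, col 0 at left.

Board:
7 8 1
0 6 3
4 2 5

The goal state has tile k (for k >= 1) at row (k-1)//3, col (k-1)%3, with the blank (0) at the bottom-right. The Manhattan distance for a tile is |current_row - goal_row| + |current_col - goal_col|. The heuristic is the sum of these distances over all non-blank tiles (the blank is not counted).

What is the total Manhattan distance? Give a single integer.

Tile 7: (0,0)->(2,0) = 2
Tile 8: (0,1)->(2,1) = 2
Tile 1: (0,2)->(0,0) = 2
Tile 6: (1,1)->(1,2) = 1
Tile 3: (1,2)->(0,2) = 1
Tile 4: (2,0)->(1,0) = 1
Tile 2: (2,1)->(0,1) = 2
Tile 5: (2,2)->(1,1) = 2
Sum: 2 + 2 + 2 + 1 + 1 + 1 + 2 + 2 = 13

Answer: 13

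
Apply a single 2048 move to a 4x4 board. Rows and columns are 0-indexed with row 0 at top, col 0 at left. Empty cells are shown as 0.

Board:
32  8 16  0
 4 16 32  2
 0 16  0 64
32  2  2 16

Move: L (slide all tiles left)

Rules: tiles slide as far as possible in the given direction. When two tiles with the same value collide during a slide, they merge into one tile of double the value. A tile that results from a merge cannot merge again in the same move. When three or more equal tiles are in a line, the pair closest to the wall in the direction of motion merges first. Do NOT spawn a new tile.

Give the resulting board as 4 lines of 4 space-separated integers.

Slide left:
row 0: [32, 8, 16, 0] -> [32, 8, 16, 0]
row 1: [4, 16, 32, 2] -> [4, 16, 32, 2]
row 2: [0, 16, 0, 64] -> [16, 64, 0, 0]
row 3: [32, 2, 2, 16] -> [32, 4, 16, 0]

Answer: 32  8 16  0
 4 16 32  2
16 64  0  0
32  4 16  0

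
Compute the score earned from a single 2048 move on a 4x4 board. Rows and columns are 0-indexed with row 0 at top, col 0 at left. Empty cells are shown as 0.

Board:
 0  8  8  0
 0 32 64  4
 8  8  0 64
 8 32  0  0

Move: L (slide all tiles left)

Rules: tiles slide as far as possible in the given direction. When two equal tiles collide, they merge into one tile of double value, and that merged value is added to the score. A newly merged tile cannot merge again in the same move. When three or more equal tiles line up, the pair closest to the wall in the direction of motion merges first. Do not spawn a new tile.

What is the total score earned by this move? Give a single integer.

Slide left:
row 0: [0, 8, 8, 0] -> [16, 0, 0, 0]  score +16 (running 16)
row 1: [0, 32, 64, 4] -> [32, 64, 4, 0]  score +0 (running 16)
row 2: [8, 8, 0, 64] -> [16, 64, 0, 0]  score +16 (running 32)
row 3: [8, 32, 0, 0] -> [8, 32, 0, 0]  score +0 (running 32)
Board after move:
16  0  0  0
32 64  4  0
16 64  0  0
 8 32  0  0

Answer: 32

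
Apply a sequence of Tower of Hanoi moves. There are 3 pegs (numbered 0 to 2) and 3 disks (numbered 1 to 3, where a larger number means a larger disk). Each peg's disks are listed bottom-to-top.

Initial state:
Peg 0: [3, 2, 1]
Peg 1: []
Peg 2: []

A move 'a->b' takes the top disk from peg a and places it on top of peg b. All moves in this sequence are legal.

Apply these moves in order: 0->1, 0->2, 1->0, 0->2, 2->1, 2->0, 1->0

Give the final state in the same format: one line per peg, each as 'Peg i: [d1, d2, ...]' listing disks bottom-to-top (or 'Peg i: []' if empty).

After move 1 (0->1):
Peg 0: [3, 2]
Peg 1: [1]
Peg 2: []

After move 2 (0->2):
Peg 0: [3]
Peg 1: [1]
Peg 2: [2]

After move 3 (1->0):
Peg 0: [3, 1]
Peg 1: []
Peg 2: [2]

After move 4 (0->2):
Peg 0: [3]
Peg 1: []
Peg 2: [2, 1]

After move 5 (2->1):
Peg 0: [3]
Peg 1: [1]
Peg 2: [2]

After move 6 (2->0):
Peg 0: [3, 2]
Peg 1: [1]
Peg 2: []

After move 7 (1->0):
Peg 0: [3, 2, 1]
Peg 1: []
Peg 2: []

Answer: Peg 0: [3, 2, 1]
Peg 1: []
Peg 2: []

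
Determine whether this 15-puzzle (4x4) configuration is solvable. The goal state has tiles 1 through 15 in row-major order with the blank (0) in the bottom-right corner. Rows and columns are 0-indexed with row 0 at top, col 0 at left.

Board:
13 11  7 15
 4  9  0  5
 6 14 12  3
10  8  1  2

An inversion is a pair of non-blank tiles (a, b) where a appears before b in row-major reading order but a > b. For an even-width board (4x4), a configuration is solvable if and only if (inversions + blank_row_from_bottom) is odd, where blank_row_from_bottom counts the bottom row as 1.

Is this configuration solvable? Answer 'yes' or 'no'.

Inversions: 72
Blank is in row 1 (0-indexed from top), which is row 3 counting from the bottom (bottom = 1).
72 + 3 = 75, which is odd, so the puzzle is solvable.

Answer: yes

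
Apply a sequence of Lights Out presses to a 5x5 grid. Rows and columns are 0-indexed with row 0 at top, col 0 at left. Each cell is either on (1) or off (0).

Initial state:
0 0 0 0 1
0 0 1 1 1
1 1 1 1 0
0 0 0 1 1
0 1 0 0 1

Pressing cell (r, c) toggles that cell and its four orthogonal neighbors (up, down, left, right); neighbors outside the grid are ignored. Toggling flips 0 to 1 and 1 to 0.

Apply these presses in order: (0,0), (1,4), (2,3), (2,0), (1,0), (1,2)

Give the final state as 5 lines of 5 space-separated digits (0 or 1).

After press 1 at (0,0):
1 1 0 0 1
1 0 1 1 1
1 1 1 1 0
0 0 0 1 1
0 1 0 0 1

After press 2 at (1,4):
1 1 0 0 0
1 0 1 0 0
1 1 1 1 1
0 0 0 1 1
0 1 0 0 1

After press 3 at (2,3):
1 1 0 0 0
1 0 1 1 0
1 1 0 0 0
0 0 0 0 1
0 1 0 0 1

After press 4 at (2,0):
1 1 0 0 0
0 0 1 1 0
0 0 0 0 0
1 0 0 0 1
0 1 0 0 1

After press 5 at (1,0):
0 1 0 0 0
1 1 1 1 0
1 0 0 0 0
1 0 0 0 1
0 1 0 0 1

After press 6 at (1,2):
0 1 1 0 0
1 0 0 0 0
1 0 1 0 0
1 0 0 0 1
0 1 0 0 1

Answer: 0 1 1 0 0
1 0 0 0 0
1 0 1 0 0
1 0 0 0 1
0 1 0 0 1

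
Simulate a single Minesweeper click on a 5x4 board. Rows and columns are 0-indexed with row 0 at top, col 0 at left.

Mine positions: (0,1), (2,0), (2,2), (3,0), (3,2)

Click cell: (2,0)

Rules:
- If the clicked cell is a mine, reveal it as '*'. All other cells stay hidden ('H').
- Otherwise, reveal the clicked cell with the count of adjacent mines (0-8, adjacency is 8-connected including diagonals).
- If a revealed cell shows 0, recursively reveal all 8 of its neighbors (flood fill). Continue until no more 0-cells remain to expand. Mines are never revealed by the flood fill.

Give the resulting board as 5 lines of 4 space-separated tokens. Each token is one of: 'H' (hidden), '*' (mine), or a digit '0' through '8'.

H H H H
H H H H
* H H H
H H H H
H H H H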